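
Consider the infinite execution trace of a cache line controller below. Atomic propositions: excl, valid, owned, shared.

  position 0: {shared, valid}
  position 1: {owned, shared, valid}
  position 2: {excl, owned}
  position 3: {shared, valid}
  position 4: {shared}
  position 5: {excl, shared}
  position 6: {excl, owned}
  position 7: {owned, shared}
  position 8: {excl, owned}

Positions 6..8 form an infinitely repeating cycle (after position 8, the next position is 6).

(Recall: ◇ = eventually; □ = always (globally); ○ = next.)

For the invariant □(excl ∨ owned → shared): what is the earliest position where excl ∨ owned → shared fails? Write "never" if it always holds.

Check excl ∨ owned → shared at each position in order: 0 ✓, 1 ✓.
At position 2 the labels are {excl, owned}, so excl ∨ owned → shared is false there. This is the first violation.

2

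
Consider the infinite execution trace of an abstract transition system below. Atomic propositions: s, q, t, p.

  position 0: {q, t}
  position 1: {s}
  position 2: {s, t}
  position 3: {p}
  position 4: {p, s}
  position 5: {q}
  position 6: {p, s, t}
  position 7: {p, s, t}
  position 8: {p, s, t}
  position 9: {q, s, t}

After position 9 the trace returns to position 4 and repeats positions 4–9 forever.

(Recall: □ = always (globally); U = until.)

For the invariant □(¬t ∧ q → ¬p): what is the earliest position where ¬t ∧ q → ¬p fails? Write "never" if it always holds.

¬t ∧ q → ¬p holds at every position 0..9, and those are all the positions the trace ever visits, so the invariant □(¬t ∧ q → ¬p) is never violated.

never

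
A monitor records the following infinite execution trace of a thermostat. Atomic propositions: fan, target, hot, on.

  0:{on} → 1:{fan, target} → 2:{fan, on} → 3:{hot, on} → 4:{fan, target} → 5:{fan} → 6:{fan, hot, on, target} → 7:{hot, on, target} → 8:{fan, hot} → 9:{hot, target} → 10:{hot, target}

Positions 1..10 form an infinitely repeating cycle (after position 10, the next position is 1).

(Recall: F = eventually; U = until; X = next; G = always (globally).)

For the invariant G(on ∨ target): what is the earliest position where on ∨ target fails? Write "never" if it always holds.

5

Check on ∨ target at each position in order: 0 ✓, 1 ✓, 2 ✓, 3 ✓, 4 ✓.
At position 5 the labels are {fan}, so on ∨ target is false there. This is the first violation.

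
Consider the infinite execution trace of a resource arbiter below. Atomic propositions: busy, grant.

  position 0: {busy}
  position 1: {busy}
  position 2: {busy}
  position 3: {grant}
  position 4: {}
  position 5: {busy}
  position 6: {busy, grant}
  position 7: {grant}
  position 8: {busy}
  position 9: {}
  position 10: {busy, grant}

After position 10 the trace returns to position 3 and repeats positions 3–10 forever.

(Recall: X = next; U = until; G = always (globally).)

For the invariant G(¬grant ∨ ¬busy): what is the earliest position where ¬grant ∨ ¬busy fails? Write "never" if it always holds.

6

Check ¬grant ∨ ¬busy at each position in order: 0 ✓, 1 ✓, 2 ✓, 3 ✓, 4 ✓, 5 ✓.
At position 6 the labels are {busy, grant}, so ¬grant ∨ ¬busy is false there. This is the first violation.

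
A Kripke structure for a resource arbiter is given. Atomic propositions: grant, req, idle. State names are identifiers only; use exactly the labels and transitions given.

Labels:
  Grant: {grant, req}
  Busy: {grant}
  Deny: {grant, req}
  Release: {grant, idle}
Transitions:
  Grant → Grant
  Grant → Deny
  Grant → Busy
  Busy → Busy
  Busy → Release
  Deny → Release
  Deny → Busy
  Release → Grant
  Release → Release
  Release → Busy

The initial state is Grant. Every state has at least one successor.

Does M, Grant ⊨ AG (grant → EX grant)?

States satisfying grant → EX grant: {Grant, Busy, Deny, Release}.
States satisfying AG (grant → EX grant): {Grant, Busy, Deny, Release}.
Every state reachable from Grant satisfies grant → EX grant.
Grant ∈ Sat(AG (grant → EX grant)).

Yes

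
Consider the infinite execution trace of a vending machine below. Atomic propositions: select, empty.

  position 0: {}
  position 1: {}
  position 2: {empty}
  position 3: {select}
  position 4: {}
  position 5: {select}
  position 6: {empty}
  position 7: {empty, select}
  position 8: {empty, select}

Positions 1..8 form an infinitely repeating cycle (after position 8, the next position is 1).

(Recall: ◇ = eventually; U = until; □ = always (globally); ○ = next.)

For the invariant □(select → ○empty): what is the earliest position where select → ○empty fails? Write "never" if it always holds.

3

Check select → ○empty at each position in order: 0 ✓, 1 ✓, 2 ✓.
At position 3 the labels are {select} and the next position 4 has {}, so select → ○empty is false there. This is the first violation.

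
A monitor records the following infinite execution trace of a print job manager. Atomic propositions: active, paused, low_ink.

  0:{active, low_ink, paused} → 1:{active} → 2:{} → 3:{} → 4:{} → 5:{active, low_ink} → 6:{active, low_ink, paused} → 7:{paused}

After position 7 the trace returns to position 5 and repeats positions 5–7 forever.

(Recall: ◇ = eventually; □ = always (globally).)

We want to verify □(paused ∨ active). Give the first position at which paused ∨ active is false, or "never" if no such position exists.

2

Check paused ∨ active at each position in order: 0 ✓, 1 ✓.
At position 2 the labels are {}, so paused ∨ active is false there. This is the first violation.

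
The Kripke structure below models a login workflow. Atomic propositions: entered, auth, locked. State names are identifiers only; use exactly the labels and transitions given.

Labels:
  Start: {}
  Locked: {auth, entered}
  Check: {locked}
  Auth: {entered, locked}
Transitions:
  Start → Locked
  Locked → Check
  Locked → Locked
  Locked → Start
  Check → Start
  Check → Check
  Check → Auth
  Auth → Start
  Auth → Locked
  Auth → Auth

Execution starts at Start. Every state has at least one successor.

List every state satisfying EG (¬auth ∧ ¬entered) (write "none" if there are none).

States satisfying ¬auth ∧ ¬entered: {Start, Check}.
States satisfying EG (¬auth ∧ ¬entered): {Check}.

{Check}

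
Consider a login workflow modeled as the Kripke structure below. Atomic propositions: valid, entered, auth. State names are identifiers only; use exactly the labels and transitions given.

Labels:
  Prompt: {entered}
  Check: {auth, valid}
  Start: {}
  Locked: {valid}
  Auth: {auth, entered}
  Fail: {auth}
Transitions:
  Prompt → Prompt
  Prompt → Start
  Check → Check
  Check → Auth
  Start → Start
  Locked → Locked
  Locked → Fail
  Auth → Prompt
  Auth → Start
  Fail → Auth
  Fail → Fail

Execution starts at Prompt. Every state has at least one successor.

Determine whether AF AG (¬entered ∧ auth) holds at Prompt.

States satisfying AG (¬entered ∧ auth): ∅.
States satisfying AF AG (¬entered ∧ auth): ∅.
There is a path from Prompt along which AG (¬entered ∧ auth) never holds.
Prompt ∉ Sat(AF AG (¬entered ∧ auth)).

Violated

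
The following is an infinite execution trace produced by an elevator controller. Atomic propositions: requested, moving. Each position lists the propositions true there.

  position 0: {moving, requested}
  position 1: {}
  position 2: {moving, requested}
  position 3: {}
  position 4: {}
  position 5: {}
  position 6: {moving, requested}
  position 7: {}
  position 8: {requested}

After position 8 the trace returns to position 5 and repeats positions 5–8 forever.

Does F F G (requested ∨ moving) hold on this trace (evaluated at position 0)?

Does not hold

F G (requested ∨ moving) is false at every position 0..8, so it never becomes true and F F G (requested ∨ moving) fails.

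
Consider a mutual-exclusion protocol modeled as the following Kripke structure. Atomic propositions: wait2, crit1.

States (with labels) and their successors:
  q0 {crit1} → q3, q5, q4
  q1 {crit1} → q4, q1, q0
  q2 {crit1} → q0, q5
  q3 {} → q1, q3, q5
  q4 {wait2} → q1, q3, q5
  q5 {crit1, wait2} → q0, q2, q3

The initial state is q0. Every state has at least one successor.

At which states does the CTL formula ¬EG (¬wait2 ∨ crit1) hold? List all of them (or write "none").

{q4}

States satisfying ¬wait2 ∨ crit1: {q0, q1, q2, q3, q5}.
States satisfying EG (¬wait2 ∨ crit1): {q0, q1, q2, q3, q5}.
States satisfying ¬EG (¬wait2 ∨ crit1): {q4}.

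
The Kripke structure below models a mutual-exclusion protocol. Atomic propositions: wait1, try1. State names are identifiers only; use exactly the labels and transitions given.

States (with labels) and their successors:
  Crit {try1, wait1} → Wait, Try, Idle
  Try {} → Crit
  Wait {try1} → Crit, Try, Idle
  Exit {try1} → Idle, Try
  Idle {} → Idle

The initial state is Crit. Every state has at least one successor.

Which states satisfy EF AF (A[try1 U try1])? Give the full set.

{Crit, Try, Wait, Exit}

States satisfying AF (A[try1 U try1]): {Crit, Try, Wait, Exit}.
States satisfying EF AF (A[try1 U try1]): {Crit, Try, Wait, Exit}.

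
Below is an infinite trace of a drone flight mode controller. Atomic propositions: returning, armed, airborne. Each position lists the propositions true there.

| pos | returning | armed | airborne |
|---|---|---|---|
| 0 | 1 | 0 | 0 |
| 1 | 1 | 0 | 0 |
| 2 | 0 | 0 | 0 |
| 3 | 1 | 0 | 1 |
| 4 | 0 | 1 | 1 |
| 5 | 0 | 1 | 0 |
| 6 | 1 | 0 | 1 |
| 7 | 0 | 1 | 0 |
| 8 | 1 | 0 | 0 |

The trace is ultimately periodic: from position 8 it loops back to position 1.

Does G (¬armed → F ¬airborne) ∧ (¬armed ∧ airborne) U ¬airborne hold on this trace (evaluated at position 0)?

Yes

¬armed → F ¬airborne holds at every position 0..8, and those are all positions ever visited, so G (¬armed → F ¬airborne) holds.
Positions where ¬armed holds: 0, 1, 2, 3, 6, 8.
Check F ¬airborne at each: 0→ok, 1→ok, 2→ok, 3→ok, 6→ok, 8→ok.
Walking from position 0: ¬airborne first holds at position 0, and ¬armed ∧ airborne holds at every earlier position along the way, so (¬armed ∧ airborne) U ¬airborne holds.
At position 0: G (¬armed → F ¬airborne) is true; (¬armed ∧ airborne) U ¬airborne is true; so G (¬armed → F ¬airborne) ∧ (¬armed ∧ airborne) U ¬airborne is true.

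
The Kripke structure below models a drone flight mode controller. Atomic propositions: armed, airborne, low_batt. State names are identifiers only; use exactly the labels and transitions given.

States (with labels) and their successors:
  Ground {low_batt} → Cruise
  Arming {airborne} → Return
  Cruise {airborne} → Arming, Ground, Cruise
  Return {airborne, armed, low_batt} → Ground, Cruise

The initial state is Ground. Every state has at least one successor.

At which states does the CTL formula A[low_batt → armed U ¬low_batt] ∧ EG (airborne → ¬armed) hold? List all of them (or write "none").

States satisfying low_batt → armed: {Arming, Cruise, Return}.
States satisfying ¬low_batt: {Arming, Cruise}.
States satisfying A[low_batt → armed U ¬low_batt]: {Arming, Cruise}.
States satisfying airborne → ¬armed: {Ground, Arming, Cruise}.
States satisfying EG (airborne → ¬armed): {Ground, Cruise}.
States satisfying A[low_batt → armed U ¬low_batt] ∧ EG (airborne → ¬armed): {Cruise}.

{Cruise}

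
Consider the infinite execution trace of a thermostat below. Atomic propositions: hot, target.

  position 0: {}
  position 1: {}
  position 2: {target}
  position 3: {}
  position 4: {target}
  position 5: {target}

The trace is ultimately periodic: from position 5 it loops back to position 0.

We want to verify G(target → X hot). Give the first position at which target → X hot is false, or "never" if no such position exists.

2

Check target → X hot at each position in order: 0 ✓, 1 ✓.
At position 2 the labels are {target} and the next position 3 has {}, so target → X hot is false there. This is the first violation.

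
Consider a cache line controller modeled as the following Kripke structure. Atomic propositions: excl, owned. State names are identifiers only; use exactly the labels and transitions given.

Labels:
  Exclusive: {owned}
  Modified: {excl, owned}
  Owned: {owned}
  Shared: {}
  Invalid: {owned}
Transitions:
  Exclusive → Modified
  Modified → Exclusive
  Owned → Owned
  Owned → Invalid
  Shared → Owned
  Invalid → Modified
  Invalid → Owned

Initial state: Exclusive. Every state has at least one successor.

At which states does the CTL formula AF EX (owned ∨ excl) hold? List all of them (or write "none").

{Exclusive, Modified, Owned, Shared, Invalid}

States satisfying EX (owned ∨ excl): {Exclusive, Modified, Owned, Shared, Invalid}.
States satisfying AF EX (owned ∨ excl): {Exclusive, Modified, Owned, Shared, Invalid}.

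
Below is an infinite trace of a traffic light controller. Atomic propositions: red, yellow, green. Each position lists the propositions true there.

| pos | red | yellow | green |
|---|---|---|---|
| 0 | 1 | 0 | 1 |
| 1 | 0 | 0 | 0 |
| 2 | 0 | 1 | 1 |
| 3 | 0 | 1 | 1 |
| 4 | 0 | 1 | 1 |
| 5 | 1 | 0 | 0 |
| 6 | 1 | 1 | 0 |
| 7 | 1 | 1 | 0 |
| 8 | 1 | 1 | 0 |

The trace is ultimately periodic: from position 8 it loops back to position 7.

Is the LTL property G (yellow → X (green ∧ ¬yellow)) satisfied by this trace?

yellow → X (green ∧ ¬yellow) must hold at every position from 0 onward. It fails at position 2, so G (yellow → X (green ∧ ¬yellow)) is false.
Positions where yellow holds: 2, 3, 4, 6, 7, 8.
Check X (green ∧ ¬yellow) at each: 2→fails, 3→fails, 4→fails, 6→fails, 7→fails, 8→fails.

No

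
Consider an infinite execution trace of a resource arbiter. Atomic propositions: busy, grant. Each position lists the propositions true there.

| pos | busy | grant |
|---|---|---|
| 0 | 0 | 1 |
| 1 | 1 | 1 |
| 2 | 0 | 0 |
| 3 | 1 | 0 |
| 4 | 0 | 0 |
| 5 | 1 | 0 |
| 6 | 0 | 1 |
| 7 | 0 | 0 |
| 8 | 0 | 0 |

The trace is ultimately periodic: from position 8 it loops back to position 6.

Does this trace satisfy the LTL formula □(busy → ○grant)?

busy → ○grant must hold at every position from 0 onward. It fails at position 1, so □(busy → ○grant) is false.
Positions where busy holds: 1, 3, 5.
Check ○grant at each: 1→fails, 3→fails, 5→ok.

No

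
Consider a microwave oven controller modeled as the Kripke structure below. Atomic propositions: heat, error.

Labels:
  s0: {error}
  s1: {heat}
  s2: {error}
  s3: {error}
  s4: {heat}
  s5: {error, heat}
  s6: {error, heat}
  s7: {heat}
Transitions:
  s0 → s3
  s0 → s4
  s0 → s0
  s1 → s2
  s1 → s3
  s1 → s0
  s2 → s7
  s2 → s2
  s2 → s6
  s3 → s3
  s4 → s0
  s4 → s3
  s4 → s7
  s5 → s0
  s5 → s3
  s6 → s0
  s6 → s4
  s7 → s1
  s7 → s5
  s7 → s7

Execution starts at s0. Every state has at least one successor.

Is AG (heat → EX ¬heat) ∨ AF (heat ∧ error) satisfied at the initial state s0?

No

States satisfying heat → EX ¬heat: {s0, s1, s2, s3, s4, s5, s6}.
States satisfying AG (heat → EX ¬heat): {s3}.
States satisfying heat ∧ error: {s5, s6}.
States satisfying AF (heat ∧ error): {s5, s6}.
States satisfying AG (heat → EX ¬heat) ∨ AF (heat ∧ error): {s3, s5, s6}.
s0 ∉ Sat(AG (heat → EX ¬heat) ∨ AF (heat ∧ error)).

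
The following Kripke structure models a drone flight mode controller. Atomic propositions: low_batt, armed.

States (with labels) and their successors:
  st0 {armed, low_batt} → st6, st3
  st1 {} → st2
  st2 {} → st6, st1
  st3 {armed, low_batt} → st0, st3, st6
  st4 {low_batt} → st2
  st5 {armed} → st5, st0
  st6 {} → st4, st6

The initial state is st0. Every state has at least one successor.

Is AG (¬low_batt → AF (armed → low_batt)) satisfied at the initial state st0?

States satisfying ¬low_batt → AF (armed → low_batt): {st0, st1, st2, st3, st4, st6}.
States satisfying AG (¬low_batt → AF (armed → low_batt)): {st0, st1, st2, st3, st4, st6}.
Every state reachable from st0 satisfies ¬low_batt → AF (armed → low_batt).
st0 ∈ Sat(AG (¬low_batt → AF (armed → low_batt))).

Holds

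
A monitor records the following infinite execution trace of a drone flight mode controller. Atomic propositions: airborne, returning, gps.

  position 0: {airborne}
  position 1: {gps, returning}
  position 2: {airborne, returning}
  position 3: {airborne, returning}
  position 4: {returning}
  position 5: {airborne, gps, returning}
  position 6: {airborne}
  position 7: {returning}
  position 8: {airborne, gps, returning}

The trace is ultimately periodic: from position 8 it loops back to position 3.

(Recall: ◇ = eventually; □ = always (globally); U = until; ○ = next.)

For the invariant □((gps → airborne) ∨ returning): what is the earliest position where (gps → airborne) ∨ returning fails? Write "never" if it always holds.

never

(gps → airborne) ∨ returning holds at every position 0..8, and those are all the positions the trace ever visits, so the invariant □((gps → airborne) ∨ returning) is never violated.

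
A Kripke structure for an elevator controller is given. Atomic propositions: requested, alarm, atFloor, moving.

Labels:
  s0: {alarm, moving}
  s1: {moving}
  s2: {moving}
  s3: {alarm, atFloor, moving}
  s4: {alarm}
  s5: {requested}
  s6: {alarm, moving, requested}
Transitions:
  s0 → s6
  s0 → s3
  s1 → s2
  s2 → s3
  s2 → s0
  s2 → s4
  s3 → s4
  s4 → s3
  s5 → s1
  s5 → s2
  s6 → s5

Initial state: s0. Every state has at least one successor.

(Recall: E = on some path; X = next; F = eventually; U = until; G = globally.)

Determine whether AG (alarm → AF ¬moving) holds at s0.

Satisfied

States satisfying alarm → AF ¬moving: {s0, s1, s2, s3, s4, s5, s6}.
States satisfying AG (alarm → AF ¬moving): {s0, s1, s2, s3, s4, s5, s6}.
Every state reachable from s0 satisfies alarm → AF ¬moving.
s0 ∈ Sat(AG (alarm → AF ¬moving)).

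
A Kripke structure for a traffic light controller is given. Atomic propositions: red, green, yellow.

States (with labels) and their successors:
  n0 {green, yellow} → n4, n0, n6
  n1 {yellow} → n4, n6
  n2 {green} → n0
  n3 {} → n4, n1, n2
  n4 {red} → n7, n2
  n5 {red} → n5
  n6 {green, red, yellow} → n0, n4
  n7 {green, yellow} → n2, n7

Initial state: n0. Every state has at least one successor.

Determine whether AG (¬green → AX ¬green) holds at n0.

States satisfying ¬green → AX ¬green: {n0, n2, n5, n6, n7}.
States satisfying AG (¬green → AX ¬green): {n5}.
n4 is reachable from n0 and violates ¬green → AX ¬green, so AG fails at n0.
n0 ∉ Sat(AG (¬green → AX ¬green)).

No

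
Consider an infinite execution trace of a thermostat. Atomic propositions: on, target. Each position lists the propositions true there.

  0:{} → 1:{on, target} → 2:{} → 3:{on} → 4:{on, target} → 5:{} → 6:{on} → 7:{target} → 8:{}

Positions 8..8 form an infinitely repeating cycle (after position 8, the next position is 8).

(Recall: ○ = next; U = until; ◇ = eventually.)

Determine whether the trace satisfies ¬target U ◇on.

Walking from position 0: ◇on first holds at position 0, and ¬target holds at every earlier position along the way, so ¬target U ◇on holds.

Satisfied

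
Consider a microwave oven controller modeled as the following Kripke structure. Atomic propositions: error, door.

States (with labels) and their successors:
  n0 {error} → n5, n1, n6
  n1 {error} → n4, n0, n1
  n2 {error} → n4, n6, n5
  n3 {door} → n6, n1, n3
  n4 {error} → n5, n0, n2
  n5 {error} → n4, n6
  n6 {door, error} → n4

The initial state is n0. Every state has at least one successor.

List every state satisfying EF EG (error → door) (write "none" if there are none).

{n3}

States satisfying EG (error → door): {n3}.
States satisfying EF EG (error → door): {n3}.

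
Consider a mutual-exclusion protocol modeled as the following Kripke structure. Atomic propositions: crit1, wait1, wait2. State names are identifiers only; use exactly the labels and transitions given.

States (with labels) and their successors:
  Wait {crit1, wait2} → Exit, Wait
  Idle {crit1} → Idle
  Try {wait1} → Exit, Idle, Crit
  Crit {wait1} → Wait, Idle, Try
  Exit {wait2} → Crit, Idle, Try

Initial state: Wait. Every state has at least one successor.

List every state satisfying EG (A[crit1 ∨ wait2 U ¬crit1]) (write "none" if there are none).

{Try, Crit, Exit}

States satisfying A[crit1 ∨ wait2 U ¬crit1]: {Try, Crit, Exit}.
States satisfying EG (A[crit1 ∨ wait2 U ¬crit1]): {Try, Crit, Exit}.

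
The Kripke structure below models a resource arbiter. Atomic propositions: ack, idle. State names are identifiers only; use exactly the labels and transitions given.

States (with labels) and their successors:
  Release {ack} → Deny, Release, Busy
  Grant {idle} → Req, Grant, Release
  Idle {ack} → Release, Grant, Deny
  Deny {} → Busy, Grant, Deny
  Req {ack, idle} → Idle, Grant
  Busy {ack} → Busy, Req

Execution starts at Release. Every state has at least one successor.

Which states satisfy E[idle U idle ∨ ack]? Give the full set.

{Release, Grant, Idle, Req, Busy}

States satisfying idle: {Grant, Req}.
States satisfying idle ∨ ack: {Release, Grant, Idle, Req, Busy}.
States satisfying E[idle U idle ∨ ack]: {Release, Grant, Idle, Req, Busy}.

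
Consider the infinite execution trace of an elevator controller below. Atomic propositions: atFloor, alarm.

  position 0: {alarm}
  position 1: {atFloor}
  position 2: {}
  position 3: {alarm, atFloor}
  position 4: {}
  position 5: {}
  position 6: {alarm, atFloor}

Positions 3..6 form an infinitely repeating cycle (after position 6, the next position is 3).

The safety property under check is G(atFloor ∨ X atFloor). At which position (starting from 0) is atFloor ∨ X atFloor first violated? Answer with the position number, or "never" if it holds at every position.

Check atFloor ∨ X atFloor at each position in order: 0 ✓, 1 ✓, 2 ✓, 3 ✓.
At position 4 the labels are {} and the next position 5 has {}, so atFloor ∨ X atFloor is false there. This is the first violation.

4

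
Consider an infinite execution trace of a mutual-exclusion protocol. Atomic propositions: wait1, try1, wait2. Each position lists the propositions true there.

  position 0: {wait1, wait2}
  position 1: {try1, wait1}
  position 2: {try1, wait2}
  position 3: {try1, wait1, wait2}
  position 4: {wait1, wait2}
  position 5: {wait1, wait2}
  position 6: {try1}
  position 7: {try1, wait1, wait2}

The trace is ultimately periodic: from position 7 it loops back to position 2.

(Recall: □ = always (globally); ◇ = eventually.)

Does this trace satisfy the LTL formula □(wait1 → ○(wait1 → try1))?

No

wait1 → ○(wait1 → try1) must hold at every position from 0 onward. It fails at position 3, so □(wait1 → ○(wait1 → try1)) is false.
Positions where wait1 holds: 0, 1, 3, 4, 5, 7.
Check ○(wait1 → try1) at each: 0→ok, 1→ok, 3→fails, 4→fails, 5→ok, 7→ok.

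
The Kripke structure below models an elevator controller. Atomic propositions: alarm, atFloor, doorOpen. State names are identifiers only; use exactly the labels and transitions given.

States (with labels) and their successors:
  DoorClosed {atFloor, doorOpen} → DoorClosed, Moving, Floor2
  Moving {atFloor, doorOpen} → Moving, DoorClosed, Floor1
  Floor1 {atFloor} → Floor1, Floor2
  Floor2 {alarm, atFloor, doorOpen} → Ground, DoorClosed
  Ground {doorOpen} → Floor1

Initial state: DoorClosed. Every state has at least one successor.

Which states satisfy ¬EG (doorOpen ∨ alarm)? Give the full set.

{Floor1, Ground}

States satisfying doorOpen ∨ alarm: {DoorClosed, Moving, Floor2, Ground}.
States satisfying EG (doorOpen ∨ alarm): {DoorClosed, Moving, Floor2}.
States satisfying ¬EG (doorOpen ∨ alarm): {Floor1, Ground}.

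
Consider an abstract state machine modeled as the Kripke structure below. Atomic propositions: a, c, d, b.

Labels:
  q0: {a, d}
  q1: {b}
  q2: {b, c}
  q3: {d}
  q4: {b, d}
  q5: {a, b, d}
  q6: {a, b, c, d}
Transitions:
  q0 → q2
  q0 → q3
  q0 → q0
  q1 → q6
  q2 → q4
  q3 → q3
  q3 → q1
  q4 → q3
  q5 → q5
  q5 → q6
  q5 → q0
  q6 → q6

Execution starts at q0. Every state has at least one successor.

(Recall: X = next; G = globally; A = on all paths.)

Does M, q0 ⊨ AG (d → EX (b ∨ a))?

States satisfying d → EX (b ∨ a): {q0, q1, q2, q3, q5, q6}.
States satisfying AG (d → EX (b ∨ a)): {q1, q3, q6}.
q4 is reachable from q0 and violates d → EX (b ∨ a), so AG fails at q0.
q0 ∉ Sat(AG (d → EX (b ∨ a))).

Violated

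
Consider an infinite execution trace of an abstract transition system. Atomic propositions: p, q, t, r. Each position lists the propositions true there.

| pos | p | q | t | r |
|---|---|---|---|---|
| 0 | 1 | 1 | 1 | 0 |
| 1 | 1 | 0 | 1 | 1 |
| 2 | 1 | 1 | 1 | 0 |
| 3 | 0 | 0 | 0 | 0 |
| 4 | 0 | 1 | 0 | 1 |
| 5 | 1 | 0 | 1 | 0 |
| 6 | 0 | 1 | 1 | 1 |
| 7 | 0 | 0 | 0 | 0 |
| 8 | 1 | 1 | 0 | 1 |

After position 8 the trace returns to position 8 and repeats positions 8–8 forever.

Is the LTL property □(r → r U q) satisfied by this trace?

Satisfied

r → r U q holds at every position 0..8, and those are all positions ever visited, so □(r → r U q) holds.
Positions where r holds: 1, 4, 6, 8.
Check r U q at each: 1→ok, 4→ok, 6→ok, 8→ok.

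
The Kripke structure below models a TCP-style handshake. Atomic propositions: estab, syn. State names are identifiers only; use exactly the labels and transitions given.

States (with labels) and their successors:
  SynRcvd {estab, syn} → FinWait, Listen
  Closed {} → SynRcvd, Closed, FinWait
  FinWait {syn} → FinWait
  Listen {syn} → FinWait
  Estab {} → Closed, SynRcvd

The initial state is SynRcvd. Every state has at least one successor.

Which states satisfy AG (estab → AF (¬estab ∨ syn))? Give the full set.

{SynRcvd, Closed, FinWait, Listen, Estab}

States satisfying estab → AF (¬estab ∨ syn): {SynRcvd, Closed, FinWait, Listen, Estab}.
States satisfying AG (estab → AF (¬estab ∨ syn)): {SynRcvd, Closed, FinWait, Listen, Estab}.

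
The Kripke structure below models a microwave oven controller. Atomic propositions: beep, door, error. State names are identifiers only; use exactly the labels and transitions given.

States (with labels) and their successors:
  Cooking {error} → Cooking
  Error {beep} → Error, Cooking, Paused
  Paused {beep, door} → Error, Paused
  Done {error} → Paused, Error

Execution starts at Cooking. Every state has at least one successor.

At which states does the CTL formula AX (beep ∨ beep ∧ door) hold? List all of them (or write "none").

States satisfying beep ∨ beep ∧ door: {Error, Paused}.
States satisfying AX (beep ∨ beep ∧ door): {Paused, Done}.

{Paused, Done}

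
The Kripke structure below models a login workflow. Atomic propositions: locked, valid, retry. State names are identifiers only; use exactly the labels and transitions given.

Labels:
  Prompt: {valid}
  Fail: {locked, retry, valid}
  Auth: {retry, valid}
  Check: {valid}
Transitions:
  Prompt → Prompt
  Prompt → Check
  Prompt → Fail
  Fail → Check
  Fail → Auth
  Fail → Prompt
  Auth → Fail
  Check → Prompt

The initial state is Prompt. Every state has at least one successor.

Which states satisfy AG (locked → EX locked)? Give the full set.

States satisfying locked → EX locked: {Prompt, Auth, Check}.
States satisfying AG (locked → EX locked): ∅.

none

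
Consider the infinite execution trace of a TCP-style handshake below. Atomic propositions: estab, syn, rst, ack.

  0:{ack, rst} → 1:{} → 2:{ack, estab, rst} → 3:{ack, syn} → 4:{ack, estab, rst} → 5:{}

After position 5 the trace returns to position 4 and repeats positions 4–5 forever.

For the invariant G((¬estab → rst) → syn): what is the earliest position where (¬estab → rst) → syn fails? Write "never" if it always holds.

At position 0 the labels are {ack, rst}, so (¬estab → rst) → syn is false there. This is the first violation.

0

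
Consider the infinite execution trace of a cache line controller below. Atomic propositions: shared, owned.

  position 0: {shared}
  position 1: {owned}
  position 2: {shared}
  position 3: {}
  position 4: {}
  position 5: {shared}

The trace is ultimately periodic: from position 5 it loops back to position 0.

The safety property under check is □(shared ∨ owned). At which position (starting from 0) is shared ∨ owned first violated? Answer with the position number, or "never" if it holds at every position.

Check shared ∨ owned at each position in order: 0 ✓, 1 ✓, 2 ✓.
At position 3 the labels are {}, so shared ∨ owned is false there. This is the first violation.

3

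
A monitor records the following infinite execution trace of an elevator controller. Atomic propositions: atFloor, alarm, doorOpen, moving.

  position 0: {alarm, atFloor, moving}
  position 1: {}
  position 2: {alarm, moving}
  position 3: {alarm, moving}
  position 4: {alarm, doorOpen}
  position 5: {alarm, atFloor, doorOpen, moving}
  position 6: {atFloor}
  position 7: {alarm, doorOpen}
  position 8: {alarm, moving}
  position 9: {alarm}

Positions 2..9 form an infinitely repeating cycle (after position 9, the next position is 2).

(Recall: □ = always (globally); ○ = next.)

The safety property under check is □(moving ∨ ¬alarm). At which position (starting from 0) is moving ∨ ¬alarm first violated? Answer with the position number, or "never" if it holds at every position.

Check moving ∨ ¬alarm at each position in order: 0 ✓, 1 ✓, 2 ✓, 3 ✓.
At position 4 the labels are {alarm, doorOpen}, so moving ∨ ¬alarm is false there. This is the first violation.

4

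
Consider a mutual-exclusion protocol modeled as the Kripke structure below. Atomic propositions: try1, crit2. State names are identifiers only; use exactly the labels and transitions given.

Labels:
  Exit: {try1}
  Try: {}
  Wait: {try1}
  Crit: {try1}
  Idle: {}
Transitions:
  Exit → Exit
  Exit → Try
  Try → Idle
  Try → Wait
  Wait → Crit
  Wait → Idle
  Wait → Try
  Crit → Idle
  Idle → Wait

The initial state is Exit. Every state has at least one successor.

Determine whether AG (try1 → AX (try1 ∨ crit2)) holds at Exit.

States satisfying try1 → AX (try1 ∨ crit2): {Try, Idle}.
States satisfying AG (try1 → AX (try1 ∨ crit2)): ∅.
Crit is reachable from Exit and violates try1 → AX (try1 ∨ crit2), so AG fails at Exit.
Exit ∉ Sat(AG (try1 → AX (try1 ∨ crit2))).

Violated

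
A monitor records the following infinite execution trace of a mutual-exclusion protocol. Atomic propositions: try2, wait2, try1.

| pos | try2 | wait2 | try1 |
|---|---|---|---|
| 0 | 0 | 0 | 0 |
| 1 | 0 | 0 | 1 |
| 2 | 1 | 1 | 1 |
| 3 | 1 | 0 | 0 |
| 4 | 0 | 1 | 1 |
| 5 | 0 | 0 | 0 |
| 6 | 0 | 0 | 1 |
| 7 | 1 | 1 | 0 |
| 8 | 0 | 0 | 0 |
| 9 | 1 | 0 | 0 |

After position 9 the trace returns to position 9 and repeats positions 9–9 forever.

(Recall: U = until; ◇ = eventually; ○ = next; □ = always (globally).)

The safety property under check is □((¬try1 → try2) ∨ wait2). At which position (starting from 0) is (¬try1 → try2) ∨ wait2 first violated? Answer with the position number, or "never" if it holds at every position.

0

At position 0 the labels are {}, so (¬try1 → try2) ∨ wait2 is false there. This is the first violation.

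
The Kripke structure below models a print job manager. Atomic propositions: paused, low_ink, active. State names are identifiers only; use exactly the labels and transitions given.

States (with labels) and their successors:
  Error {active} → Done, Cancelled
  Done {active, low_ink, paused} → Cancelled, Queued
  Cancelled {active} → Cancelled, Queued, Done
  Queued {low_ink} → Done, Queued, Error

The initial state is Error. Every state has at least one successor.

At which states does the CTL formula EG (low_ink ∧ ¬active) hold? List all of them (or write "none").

States satisfying low_ink ∧ ¬active: {Queued}.
States satisfying EG (low_ink ∧ ¬active): {Queued}.

{Queued}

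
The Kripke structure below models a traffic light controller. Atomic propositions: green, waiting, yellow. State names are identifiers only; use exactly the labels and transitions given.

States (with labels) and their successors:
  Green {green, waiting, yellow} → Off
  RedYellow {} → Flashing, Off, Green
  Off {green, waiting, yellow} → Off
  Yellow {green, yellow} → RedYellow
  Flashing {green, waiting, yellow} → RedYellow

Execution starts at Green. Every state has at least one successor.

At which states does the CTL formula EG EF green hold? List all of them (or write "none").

States satisfying EF green: {Green, RedYellow, Off, Yellow, Flashing}.
States satisfying EG EF green: {Green, RedYellow, Off, Yellow, Flashing}.

{Green, RedYellow, Off, Yellow, Flashing}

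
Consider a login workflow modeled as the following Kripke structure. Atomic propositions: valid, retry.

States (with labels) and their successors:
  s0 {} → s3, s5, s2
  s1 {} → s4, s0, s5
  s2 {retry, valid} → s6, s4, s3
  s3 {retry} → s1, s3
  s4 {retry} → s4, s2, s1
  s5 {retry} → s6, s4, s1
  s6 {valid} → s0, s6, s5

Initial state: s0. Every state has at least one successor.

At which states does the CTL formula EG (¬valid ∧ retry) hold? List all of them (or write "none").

{s3, s4, s5}

States satisfying ¬valid ∧ retry: {s3, s4, s5}.
States satisfying EG (¬valid ∧ retry): {s3, s4, s5}.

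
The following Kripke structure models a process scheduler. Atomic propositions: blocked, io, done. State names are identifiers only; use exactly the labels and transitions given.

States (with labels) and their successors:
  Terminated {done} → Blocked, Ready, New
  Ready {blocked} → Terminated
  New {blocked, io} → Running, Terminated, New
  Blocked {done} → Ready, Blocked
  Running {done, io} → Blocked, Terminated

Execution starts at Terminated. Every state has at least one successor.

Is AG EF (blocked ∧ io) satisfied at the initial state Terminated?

Satisfied

States satisfying EF (blocked ∧ io): {Terminated, Ready, New, Blocked, Running}.
States satisfying AG EF (blocked ∧ io): {Terminated, Ready, New, Blocked, Running}.
Every state reachable from Terminated satisfies EF (blocked ∧ io).
Terminated ∈ Sat(AG EF (blocked ∧ io)).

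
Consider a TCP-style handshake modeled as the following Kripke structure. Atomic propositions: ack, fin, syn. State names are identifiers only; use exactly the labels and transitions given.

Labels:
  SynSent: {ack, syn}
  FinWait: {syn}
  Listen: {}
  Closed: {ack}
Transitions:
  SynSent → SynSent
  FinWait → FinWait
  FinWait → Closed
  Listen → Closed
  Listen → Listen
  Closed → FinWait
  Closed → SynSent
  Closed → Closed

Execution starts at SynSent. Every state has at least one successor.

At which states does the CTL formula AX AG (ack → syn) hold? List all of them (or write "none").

States satisfying AG (ack → syn): {SynSent}.
States satisfying AX AG (ack → syn): {SynSent}.

{SynSent}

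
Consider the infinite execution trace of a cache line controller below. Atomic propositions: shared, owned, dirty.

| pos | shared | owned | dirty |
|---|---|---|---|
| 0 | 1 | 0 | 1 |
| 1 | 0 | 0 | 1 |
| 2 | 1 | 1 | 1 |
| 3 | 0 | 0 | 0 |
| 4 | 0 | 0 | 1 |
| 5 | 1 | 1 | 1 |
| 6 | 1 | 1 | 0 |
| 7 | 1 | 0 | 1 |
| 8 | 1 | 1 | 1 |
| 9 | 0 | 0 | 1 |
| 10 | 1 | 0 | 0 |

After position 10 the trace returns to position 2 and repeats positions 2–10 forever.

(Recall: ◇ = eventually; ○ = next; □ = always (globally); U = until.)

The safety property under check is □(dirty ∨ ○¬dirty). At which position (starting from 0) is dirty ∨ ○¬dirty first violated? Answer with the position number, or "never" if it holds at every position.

3

Check dirty ∨ ○¬dirty at each position in order: 0 ✓, 1 ✓, 2 ✓.
At position 3 the labels are {} and the next position 4 has {dirty}, so dirty ∨ ○¬dirty is false there. This is the first violation.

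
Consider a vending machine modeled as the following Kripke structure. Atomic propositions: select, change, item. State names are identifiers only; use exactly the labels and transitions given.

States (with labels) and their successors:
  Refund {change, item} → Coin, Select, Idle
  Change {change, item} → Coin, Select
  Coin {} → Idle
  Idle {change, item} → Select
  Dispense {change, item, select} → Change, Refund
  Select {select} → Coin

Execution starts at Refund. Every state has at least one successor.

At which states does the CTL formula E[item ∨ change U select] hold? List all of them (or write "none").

{Refund, Change, Idle, Dispense, Select}

States satisfying item ∨ change: {Refund, Change, Idle, Dispense}.
States satisfying select: {Dispense, Select}.
States satisfying E[item ∨ change U select]: {Refund, Change, Idle, Dispense, Select}.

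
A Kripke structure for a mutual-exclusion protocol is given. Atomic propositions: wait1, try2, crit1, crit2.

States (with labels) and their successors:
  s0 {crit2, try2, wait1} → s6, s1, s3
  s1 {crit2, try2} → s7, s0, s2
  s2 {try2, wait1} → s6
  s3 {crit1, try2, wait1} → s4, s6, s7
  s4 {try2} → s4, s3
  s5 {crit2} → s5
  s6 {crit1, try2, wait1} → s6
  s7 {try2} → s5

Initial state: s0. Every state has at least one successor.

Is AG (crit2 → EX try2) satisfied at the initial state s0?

States satisfying crit2 → EX try2: {s0, s1, s2, s3, s4, s6, s7}.
States satisfying AG (crit2 → EX try2): {s2, s6}.
s5 is reachable from s0 and violates crit2 → EX try2, so AG fails at s0.
s0 ∉ Sat(AG (crit2 → EX try2)).

No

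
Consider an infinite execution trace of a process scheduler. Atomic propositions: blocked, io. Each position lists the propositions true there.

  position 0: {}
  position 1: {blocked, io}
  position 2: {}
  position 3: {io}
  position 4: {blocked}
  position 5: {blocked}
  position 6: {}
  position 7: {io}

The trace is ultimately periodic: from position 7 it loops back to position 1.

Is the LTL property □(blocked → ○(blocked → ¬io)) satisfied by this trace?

Holds

blocked → ○(blocked → ¬io) holds at every position 0..7, and those are all positions ever visited, so □(blocked → ○(blocked → ¬io)) holds.
Positions where blocked holds: 1, 4, 5.
Check ○(blocked → ¬io) at each: 1→ok, 4→ok, 5→ok.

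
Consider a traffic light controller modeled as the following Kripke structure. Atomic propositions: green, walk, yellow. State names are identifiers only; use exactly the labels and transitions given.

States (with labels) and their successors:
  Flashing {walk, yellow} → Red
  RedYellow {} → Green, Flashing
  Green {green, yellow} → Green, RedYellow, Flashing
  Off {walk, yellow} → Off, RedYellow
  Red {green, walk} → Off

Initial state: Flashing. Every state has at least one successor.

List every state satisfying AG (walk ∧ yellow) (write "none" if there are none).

none

States satisfying walk ∧ yellow: {Flashing, Off}.
States satisfying AG (walk ∧ yellow): ∅.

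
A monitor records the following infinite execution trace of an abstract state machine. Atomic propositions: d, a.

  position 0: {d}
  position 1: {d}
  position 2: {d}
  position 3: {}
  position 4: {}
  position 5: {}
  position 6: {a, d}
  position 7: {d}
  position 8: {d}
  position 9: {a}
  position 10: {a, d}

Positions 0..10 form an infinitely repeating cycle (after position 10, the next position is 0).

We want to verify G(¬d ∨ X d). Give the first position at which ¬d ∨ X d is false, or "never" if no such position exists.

Check ¬d ∨ X d at each position in order: 0 ✓, 1 ✓.
At position 2 the labels are {d} and the next position 3 has {}, so ¬d ∨ X d is false there. This is the first violation.

2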